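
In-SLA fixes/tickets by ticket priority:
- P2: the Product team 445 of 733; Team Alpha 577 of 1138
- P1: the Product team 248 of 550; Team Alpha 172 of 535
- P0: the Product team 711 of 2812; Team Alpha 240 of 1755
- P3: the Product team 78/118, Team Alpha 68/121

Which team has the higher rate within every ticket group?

the Product team

P2: the Product team 445/733 = 60.7%, Team Alpha 577/1138 = 50.7% → the Product team
P1: the Product team 248/550 = 45.1%, Team Alpha 172/535 = 32.1% → the Product team
P0: the Product team 711/2812 = 25.3%, Team Alpha 240/1755 = 13.7% → the Product team
P3: the Product team 78/118 = 66.1%, Team Alpha 68/121 = 56.2% → the Product team
The Product team has the higher rate in all 4 groups.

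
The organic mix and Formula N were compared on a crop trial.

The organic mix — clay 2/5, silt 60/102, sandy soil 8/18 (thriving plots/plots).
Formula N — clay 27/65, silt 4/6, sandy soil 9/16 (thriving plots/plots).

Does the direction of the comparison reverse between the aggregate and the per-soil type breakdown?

Yes

Clay: the organic mix 2/5 = 40.0%, Formula N 27/65 = 41.5% → Formula N
Silt: the organic mix 60/102 = 58.8%, Formula N 4/6 = 66.7% → Formula N
Sandy soil: the organic mix 8/18 = 44.4%, Formula N 9/16 = 56.2% → Formula N
Overall: the organic mix 70/125 = 56.0%, Formula N 40/87 = 46.0% → the organic mix
Formula N wins each soil group but the organic mix wins overall — the comparison reverses. Formula N's plots skew toward clay, which has a lower base rate.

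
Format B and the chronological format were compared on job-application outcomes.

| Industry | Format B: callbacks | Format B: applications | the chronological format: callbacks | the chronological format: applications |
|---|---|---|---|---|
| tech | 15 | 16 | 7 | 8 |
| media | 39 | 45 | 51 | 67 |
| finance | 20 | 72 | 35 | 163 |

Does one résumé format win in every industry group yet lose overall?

No

Tech: Format B 15/16 = 93.8%, the chronological format 7/8 = 87.5% → Format B
Media: Format B 39/45 = 86.7%, the chronological format 51/67 = 76.1% → Format B
Finance: Format B 20/72 = 27.8%, the chronological format 35/163 = 21.5% → Format B
Overall: Format B 74/133 = 55.6%, the chronological format 93/238 = 39.1% → Format B
Format B wins overall and in every industry group — no reversal.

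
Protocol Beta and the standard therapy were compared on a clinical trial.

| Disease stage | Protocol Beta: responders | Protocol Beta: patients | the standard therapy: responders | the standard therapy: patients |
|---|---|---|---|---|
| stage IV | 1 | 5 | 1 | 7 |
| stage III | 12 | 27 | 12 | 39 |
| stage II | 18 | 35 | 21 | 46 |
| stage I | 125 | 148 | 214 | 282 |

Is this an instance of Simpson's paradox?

Stage IV: Protocol Beta 1/5 = 20.0%, the standard therapy 1/7 = 14.3% → Protocol Beta
Stage III: Protocol Beta 12/27 = 44.4%, the standard therapy 12/39 = 30.8% → Protocol Beta
Stage II: Protocol Beta 18/35 = 51.4%, the standard therapy 21/46 = 45.7% → Protocol Beta
Stage I: Protocol Beta 125/148 = 84.5%, the standard therapy 214/282 = 75.9% → Protocol Beta
Overall: Protocol Beta 156/215 = 72.6%, the standard therapy 248/374 = 66.3% → Protocol Beta
Protocol Beta wins overall and in every disease group — no reversal.

No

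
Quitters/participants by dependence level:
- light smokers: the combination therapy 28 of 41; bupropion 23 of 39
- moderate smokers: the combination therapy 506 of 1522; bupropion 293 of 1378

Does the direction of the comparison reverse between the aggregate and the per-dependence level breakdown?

No

Light smokers: the combination therapy 28/41 = 68.3%, bupropion 23/39 = 59.0% → the combination therapy
Moderate smokers: the combination therapy 506/1522 = 33.2%, bupropion 293/1378 = 21.3% → the combination therapy
Overall: the combination therapy 534/1563 = 34.2%, bupropion 316/1417 = 22.3% → the combination therapy
The combination therapy wins overall and in every dependence group — no reversal.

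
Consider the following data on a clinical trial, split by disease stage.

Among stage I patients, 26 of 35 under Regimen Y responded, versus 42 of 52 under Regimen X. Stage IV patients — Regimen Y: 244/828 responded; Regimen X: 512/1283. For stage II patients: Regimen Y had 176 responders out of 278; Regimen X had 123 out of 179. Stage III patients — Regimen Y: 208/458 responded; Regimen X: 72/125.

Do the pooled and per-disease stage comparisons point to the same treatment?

Yes

Stage I: Regimen Y 26/35 = 74.3%, Regimen X 42/52 = 80.8% → Regimen X
Stage IV: Regimen Y 244/828 = 29.5%, Regimen X 512/1283 = 39.9% → Regimen X
Stage II: Regimen Y 176/278 = 63.3%, Regimen X 123/179 = 68.7% → Regimen X
Stage III: Regimen Y 208/458 = 45.4%, Regimen X 72/125 = 57.6% → Regimen X
Overall: Regimen Y 654/1599 = 40.9%, Regimen X 749/1639 = 45.7% → Regimen X
Regimen X wins overall and in every disease group — no reversal.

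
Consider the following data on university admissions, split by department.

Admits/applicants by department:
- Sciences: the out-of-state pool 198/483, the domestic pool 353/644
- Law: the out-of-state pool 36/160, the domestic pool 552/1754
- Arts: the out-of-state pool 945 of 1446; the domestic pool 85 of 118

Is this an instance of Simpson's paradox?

Sciences: the out-of-state pool 198/483 = 41.0%, the domestic pool 353/644 = 54.8% → the domestic pool
Law: the out-of-state pool 36/160 = 22.5%, the domestic pool 552/1754 = 31.5% → the domestic pool
Arts: the out-of-state pool 945/1446 = 65.4%, the domestic pool 85/118 = 72.0% → the domestic pool
Overall: the out-of-state pool 1179/2089 = 56.4%, the domestic pool 990/2516 = 39.3% → the out-of-state pool
The domestic pool wins each department group but the out-of-state pool wins overall — the comparison reverses. The domestic pool's applicants skew toward Law, which has a lower base rate.

Yes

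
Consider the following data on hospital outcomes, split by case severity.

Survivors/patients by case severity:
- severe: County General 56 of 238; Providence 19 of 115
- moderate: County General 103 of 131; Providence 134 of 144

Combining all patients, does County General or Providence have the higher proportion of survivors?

Severe: County General 56/238 = 23.5%, Providence 19/115 = 16.5% → County General
Moderate: County General 103/131 = 78.6%, Providence 134/144 = 93.1% → Providence
Overall: County General 159/369 = 43.1%, Providence 153/259 = 59.1% → Providence
(Neither sweeps every case group, but Providence has the higher pooled rate.)

Providence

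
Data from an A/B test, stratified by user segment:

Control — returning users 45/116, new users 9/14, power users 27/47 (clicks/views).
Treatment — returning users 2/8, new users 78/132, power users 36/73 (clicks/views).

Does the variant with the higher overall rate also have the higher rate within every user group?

Returning users: Control 45/116 = 38.8%, Treatment 2/8 = 25.0% → Control
New users: Control 9/14 = 64.3%, Treatment 78/132 = 59.1% → Control
Power users: Control 27/47 = 57.4%, Treatment 36/73 = 49.3% → Control
Overall: Control 81/177 = 45.8%, Treatment 116/213 = 54.5% → Treatment
Control wins each user group but Treatment wins overall — the comparison reverses. Control's views skew toward returning users, which has a lower base rate.

No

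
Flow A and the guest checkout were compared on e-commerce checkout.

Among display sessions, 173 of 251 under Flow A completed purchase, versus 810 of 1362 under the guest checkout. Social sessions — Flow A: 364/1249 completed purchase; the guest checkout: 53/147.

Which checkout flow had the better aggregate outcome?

the guest checkout

Display: Flow A 173/251 = 68.9%, the guest checkout 810/1362 = 59.5% → Flow A
Social: Flow A 364/1249 = 29.1%, the guest checkout 53/147 = 36.1% → the guest checkout
Overall: Flow A 537/1500 = 35.8%, the guest checkout 863/1509 = 57.2% → the guest checkout
(Neither sweeps every traffic group, but the guest checkout has the higher pooled rate.)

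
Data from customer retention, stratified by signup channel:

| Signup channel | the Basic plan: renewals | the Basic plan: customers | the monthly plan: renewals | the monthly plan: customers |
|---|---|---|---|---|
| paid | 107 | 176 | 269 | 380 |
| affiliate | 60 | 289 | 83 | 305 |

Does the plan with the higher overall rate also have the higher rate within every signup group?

Paid: the Basic plan 107/176 = 60.8%, the monthly plan 269/380 = 70.8% → the monthly plan
Affiliate: the Basic plan 60/289 = 20.8%, the monthly plan 83/305 = 27.2% → the monthly plan
Overall: the Basic plan 167/465 = 35.9%, the monthly plan 352/685 = 51.4% → the monthly plan
The monthly plan wins overall and in every signup group — no reversal.

Yes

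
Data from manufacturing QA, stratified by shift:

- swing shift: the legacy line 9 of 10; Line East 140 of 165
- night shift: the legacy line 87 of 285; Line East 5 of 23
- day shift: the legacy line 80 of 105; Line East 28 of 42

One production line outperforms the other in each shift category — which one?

Swing shift: the legacy line 9/10 = 90.0%, Line East 140/165 = 84.8% → the legacy line
Night shift: the legacy line 87/285 = 30.5%, Line East 5/23 = 21.7% → the legacy line
Day shift: the legacy line 80/105 = 76.2%, Line East 28/42 = 66.7% → the legacy line
The legacy line has the higher rate in all 3 groups.

the legacy line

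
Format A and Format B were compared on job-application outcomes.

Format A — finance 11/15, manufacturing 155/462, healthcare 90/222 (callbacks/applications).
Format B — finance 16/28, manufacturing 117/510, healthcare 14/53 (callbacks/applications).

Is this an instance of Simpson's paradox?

Finance: Format A 11/15 = 73.3%, Format B 16/28 = 57.1% → Format A
Manufacturing: Format A 155/462 = 33.5%, Format B 117/510 = 22.9% → Format A
Healthcare: Format A 90/222 = 40.5%, Format B 14/53 = 26.4% → Format A
Overall: Format A 256/699 = 36.6%, Format B 147/591 = 24.9% → Format A
Format A wins overall and in every industry group — no reversal.

No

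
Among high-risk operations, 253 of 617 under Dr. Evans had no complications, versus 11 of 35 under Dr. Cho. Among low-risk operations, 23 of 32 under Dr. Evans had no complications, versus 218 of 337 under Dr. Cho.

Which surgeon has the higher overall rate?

High-risk: Dr. Evans 253/617 = 41.0%, Dr. Cho 11/35 = 31.4% → Dr. Evans
Low-risk: Dr. Evans 23/32 = 71.9%, Dr. Cho 218/337 = 64.7% → Dr. Evans
Overall: Dr. Evans 276/649 = 42.5%, Dr. Cho 229/372 = 61.6% → Dr. Cho
(Dr. Evans wins every patient risk group but Dr. Cho wins overall — Dr. Evans's operations skew toward the low-rate high-risk group.)

Dr. Cho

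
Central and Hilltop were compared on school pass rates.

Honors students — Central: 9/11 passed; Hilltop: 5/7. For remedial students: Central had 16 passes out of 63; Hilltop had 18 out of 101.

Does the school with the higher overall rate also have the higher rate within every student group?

Honors: Central 9/11 = 81.8%, Hilltop 5/7 = 71.4% → Central
Remedial: Central 16/63 = 25.4%, Hilltop 18/101 = 17.8% → Central
Overall: Central 25/74 = 33.8%, Hilltop 23/108 = 21.3% → Central
Central wins overall and in every student group — no reversal.

Yes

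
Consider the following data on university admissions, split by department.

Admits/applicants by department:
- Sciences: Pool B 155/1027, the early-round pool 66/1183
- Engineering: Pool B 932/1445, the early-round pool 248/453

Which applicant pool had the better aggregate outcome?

Sciences: Pool B 155/1027 = 15.1%, the early-round pool 66/1183 = 5.6% → Pool B
Engineering: Pool B 932/1445 = 64.5%, the early-round pool 248/453 = 54.7% → Pool B
Overall: Pool B 1087/2472 = 44.0%, the early-round pool 314/1636 = 19.2% → Pool B

Pool B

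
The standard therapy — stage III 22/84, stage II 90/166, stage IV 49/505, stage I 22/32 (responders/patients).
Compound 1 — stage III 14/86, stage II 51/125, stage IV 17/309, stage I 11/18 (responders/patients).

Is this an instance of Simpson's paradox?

Stage III: the standard therapy 22/84 = 26.2%, Compound 1 14/86 = 16.3% → the standard therapy
Stage II: the standard therapy 90/166 = 54.2%, Compound 1 51/125 = 40.8% → the standard therapy
Stage IV: the standard therapy 49/505 = 9.7%, Compound 1 17/309 = 5.5% → the standard therapy
Stage I: the standard therapy 22/32 = 68.8%, Compound 1 11/18 = 61.1% → the standard therapy
Overall: the standard therapy 183/787 = 23.3%, Compound 1 93/538 = 17.3% → the standard therapy
The standard therapy wins overall and in every disease group — no reversal.

No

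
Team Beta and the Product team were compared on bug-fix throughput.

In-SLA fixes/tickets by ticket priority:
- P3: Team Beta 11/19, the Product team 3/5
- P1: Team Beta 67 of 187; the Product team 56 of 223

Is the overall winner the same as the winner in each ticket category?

P3: Team Beta 11/19 = 57.9%, the Product team 3/5 = 60.0% → the Product team
P1: Team Beta 67/187 = 35.8%, the Product team 56/223 = 25.1% → Team Beta
Overall: Team Beta 78/206 = 37.9%, the Product team 59/228 = 25.9% → Team Beta
Neither sweeps: Team Beta wins 1 of 2 groups, the Product team wins 1. Team Beta wins overall but not every group — no Simpson reversal.

No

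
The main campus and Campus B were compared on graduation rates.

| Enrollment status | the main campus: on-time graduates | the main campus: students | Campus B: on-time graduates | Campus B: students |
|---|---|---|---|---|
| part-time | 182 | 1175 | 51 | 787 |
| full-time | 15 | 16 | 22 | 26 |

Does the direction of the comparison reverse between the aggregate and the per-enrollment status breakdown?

Part-time: the main campus 182/1175 = 15.5%, Campus B 51/787 = 6.5% → the main campus
Full-time: the main campus 15/16 = 93.8%, Campus B 22/26 = 84.6% → the main campus
Overall: the main campus 197/1191 = 16.5%, Campus B 73/813 = 9.0% → the main campus
The main campus wins overall and in every enrollment group — no reversal.

No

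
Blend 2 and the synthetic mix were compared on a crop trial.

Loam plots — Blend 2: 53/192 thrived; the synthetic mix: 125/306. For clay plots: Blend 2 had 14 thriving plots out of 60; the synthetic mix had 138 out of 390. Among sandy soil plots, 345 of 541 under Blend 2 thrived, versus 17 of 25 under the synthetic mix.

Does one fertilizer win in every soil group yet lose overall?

Loam: Blend 2 53/192 = 27.6%, the synthetic mix 125/306 = 40.8% → the synthetic mix
Clay: Blend 2 14/60 = 23.3%, the synthetic mix 138/390 = 35.4% → the synthetic mix
Sandy soil: Blend 2 345/541 = 63.8%, the synthetic mix 17/25 = 68.0% → the synthetic mix
Overall: Blend 2 412/793 = 52.0%, the synthetic mix 280/721 = 38.8% → Blend 2
The synthetic mix wins each soil group but Blend 2 wins overall — the comparison reverses. The synthetic mix's plots skew toward clay, which has a lower base rate.

Yes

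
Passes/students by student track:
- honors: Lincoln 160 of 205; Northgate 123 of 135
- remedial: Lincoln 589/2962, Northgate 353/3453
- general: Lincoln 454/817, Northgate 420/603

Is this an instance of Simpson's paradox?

Honors: Lincoln 160/205 = 78.0%, Northgate 123/135 = 91.1% → Northgate
Remedial: Lincoln 589/2962 = 19.9%, Northgate 353/3453 = 10.2% → Lincoln
General: Lincoln 454/817 = 55.6%, Northgate 420/603 = 69.7% → Northgate
Overall: Lincoln 1203/3984 = 30.2%, Northgate 896/4191 = 21.4% → Lincoln
Neither sweeps: Lincoln wins 1 of 3 groups, Northgate wins 2. Lincoln wins overall but not every group — no Simpson reversal.

No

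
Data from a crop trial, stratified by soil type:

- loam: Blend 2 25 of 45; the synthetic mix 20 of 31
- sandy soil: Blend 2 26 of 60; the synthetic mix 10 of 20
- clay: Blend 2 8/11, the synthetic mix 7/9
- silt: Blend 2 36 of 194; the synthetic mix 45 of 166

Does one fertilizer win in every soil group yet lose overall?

No

Loam: Blend 2 25/45 = 55.6%, the synthetic mix 20/31 = 64.5% → the synthetic mix
Sandy soil: Blend 2 26/60 = 43.3%, the synthetic mix 10/20 = 50.0% → the synthetic mix
Clay: Blend 2 8/11 = 72.7%, the synthetic mix 7/9 = 77.8% → the synthetic mix
Silt: Blend 2 36/194 = 18.6%, the synthetic mix 45/166 = 27.1% → the synthetic mix
Overall: Blend 2 95/310 = 30.6%, the synthetic mix 82/226 = 36.3% → the synthetic mix
The synthetic mix wins overall and in every soil group — no reversal.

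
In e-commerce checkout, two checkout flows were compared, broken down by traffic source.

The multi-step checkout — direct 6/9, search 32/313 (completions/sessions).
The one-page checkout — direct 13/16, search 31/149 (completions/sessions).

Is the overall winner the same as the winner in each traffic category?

Yes

Direct: the multi-step checkout 6/9 = 66.7%, the one-page checkout 13/16 = 81.2% → the one-page checkout
Search: the multi-step checkout 32/313 = 10.2%, the one-page checkout 31/149 = 20.8% → the one-page checkout
Overall: the multi-step checkout 38/322 = 11.8%, the one-page checkout 44/165 = 26.7% → the one-page checkout
The one-page checkout wins overall and in every traffic group — no reversal.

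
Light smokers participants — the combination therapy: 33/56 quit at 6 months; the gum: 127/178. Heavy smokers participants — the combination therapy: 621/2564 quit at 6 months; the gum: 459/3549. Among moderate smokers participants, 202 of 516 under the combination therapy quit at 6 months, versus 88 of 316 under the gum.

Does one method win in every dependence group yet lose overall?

Light smokers: the combination therapy 33/56 = 58.9%, the gum 127/178 = 71.3% → the gum
Heavy smokers: the combination therapy 621/2564 = 24.2%, the gum 459/3549 = 12.9% → the combination therapy
Moderate smokers: the combination therapy 202/516 = 39.1%, the gum 88/316 = 27.8% → the combination therapy
Overall: the combination therapy 856/3136 = 27.3%, the gum 674/4043 = 16.7% → the combination therapy
Neither sweeps: the combination therapy wins 2 of 3 groups, the gum wins 1. The combination therapy wins overall but not every group — no Simpson reversal.

No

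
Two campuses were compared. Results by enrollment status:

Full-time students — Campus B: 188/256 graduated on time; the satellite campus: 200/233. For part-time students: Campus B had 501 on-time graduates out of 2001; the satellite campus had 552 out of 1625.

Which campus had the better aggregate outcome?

Full-time: Campus B 188/256 = 73.4%, the satellite campus 200/233 = 85.8% → the satellite campus
Part-time: Campus B 501/2001 = 25.0%, the satellite campus 552/1625 = 34.0% → the satellite campus
Overall: Campus B 689/2257 = 30.5%, the satellite campus 752/1858 = 40.5% → the satellite campus

the satellite campus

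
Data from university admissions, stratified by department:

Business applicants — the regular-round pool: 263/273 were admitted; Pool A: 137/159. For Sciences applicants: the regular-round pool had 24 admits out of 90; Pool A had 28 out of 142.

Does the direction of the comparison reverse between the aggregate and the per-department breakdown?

Business: the regular-round pool 263/273 = 96.3%, Pool A 137/159 = 86.2% → the regular-round pool
Sciences: the regular-round pool 24/90 = 26.7%, Pool A 28/142 = 19.7% → the regular-round pool
Overall: the regular-round pool 287/363 = 79.1%, Pool A 165/301 = 54.8% → the regular-round pool
The regular-round pool wins overall and in every department group — no reversal.

No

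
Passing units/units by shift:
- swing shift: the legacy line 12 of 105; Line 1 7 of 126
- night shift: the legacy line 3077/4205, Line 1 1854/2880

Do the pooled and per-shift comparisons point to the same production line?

Yes

Swing shift: the legacy line 12/105 = 11.4%, Line 1 7/126 = 5.6% → the legacy line
Night shift: the legacy line 3077/4205 = 73.2%, Line 1 1854/2880 = 64.4% → the legacy line
Overall: the legacy line 3089/4310 = 71.7%, Line 1 1861/3006 = 61.9% → the legacy line
The legacy line wins overall and in every shift group — no reversal.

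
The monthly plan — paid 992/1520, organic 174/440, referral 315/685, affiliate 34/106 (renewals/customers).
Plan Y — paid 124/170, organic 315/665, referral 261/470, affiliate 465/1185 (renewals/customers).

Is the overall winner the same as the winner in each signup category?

No

Paid: the monthly plan 992/1520 = 65.3%, Plan Y 124/170 = 72.9% → Plan Y
Organic: the monthly plan 174/440 = 39.5%, Plan Y 315/665 = 47.4% → Plan Y
Referral: the monthly plan 315/685 = 46.0%, Plan Y 261/470 = 55.5% → Plan Y
Affiliate: the monthly plan 34/106 = 32.1%, Plan Y 465/1185 = 39.2% → Plan Y
Overall: the monthly plan 1515/2751 = 55.1%, Plan Y 1165/2490 = 46.8% → the monthly plan
Plan Y wins each signup group but the monthly plan wins overall — the comparison reverses. Plan Y's customers skew toward affiliate, which has a lower base rate.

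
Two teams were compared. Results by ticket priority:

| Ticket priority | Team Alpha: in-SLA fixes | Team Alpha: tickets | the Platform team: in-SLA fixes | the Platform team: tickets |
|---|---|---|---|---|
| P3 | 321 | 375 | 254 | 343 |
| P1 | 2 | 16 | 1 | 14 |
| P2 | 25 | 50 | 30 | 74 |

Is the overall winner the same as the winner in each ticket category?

Yes

P3: Team Alpha 321/375 = 85.6%, the Platform team 254/343 = 74.1% → Team Alpha
P1: Team Alpha 2/16 = 12.5%, the Platform team 1/14 = 7.1% → Team Alpha
P2: Team Alpha 25/50 = 50.0%, the Platform team 30/74 = 40.5% → Team Alpha
Overall: Team Alpha 348/441 = 78.9%, the Platform team 285/431 = 66.1% → Team Alpha
Team Alpha wins overall and in every ticket group — no reversal.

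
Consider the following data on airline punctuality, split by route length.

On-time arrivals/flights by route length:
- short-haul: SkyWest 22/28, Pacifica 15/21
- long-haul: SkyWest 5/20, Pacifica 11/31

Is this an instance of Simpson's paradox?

Short-haul: SkyWest 22/28 = 78.6%, Pacifica 15/21 = 71.4% → SkyWest
Long-haul: SkyWest 5/20 = 25.0%, Pacifica 11/31 = 35.5% → Pacifica
Overall: SkyWest 27/48 = 56.2%, Pacifica 26/52 = 50.0% → SkyWest
Neither sweeps: SkyWest wins 1 of 2 groups, Pacifica wins 1. SkyWest wins overall but not every group — no Simpson reversal.

No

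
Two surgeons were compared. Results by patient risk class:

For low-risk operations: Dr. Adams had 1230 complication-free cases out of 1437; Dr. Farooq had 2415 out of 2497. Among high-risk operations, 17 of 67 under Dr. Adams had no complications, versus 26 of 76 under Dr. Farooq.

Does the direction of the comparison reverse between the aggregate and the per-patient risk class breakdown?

Low-risk: Dr. Adams 1230/1437 = 85.6%, Dr. Farooq 2415/2497 = 96.7% → Dr. Farooq
High-risk: Dr. Adams 17/67 = 25.4%, Dr. Farooq 26/76 = 34.2% → Dr. Farooq
Overall: Dr. Adams 1247/1504 = 82.9%, Dr. Farooq 2441/2573 = 94.9% → Dr. Farooq
Dr. Farooq wins overall and in every patient risk group — no reversal.

No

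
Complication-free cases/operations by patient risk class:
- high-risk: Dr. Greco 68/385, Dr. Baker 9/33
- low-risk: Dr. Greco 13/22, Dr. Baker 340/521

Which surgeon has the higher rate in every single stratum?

Dr. Baker

High-risk: Dr. Greco 68/385 = 17.7%, Dr. Baker 9/33 = 27.3% → Dr. Baker
Low-risk: Dr. Greco 13/22 = 59.1%, Dr. Baker 340/521 = 65.3% → Dr. Baker
Dr. Baker has the higher rate in both groups.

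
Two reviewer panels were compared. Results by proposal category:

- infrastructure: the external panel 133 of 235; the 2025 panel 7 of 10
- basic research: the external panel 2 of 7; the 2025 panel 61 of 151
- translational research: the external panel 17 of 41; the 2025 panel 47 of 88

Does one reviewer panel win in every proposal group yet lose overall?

Yes

Infrastructure: the external panel 133/235 = 56.6%, the 2025 panel 7/10 = 70.0% → the 2025 panel
Basic research: the external panel 2/7 = 28.6%, the 2025 panel 61/151 = 40.4% → the 2025 panel
Translational research: the external panel 17/41 = 41.5%, the 2025 panel 47/88 = 53.4% → the 2025 panel
Overall: the external panel 152/283 = 53.7%, the 2025 panel 115/249 = 46.2% → the external panel
The 2025 panel wins each proposal group but the external panel wins overall — the comparison reverses. The 2025 panel's proposals skew toward basic research, which has a lower base rate.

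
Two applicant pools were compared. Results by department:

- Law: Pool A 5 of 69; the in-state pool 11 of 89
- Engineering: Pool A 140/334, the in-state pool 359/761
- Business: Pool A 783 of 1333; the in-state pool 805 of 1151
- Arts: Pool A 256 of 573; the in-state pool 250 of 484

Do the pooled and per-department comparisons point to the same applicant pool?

Law: Pool A 5/69 = 7.2%, the in-state pool 11/89 = 12.4% → the in-state pool
Engineering: Pool A 140/334 = 41.9%, the in-state pool 359/761 = 47.2% → the in-state pool
Business: Pool A 783/1333 = 58.7%, the in-state pool 805/1151 = 69.9% → the in-state pool
Arts: Pool A 256/573 = 44.7%, the in-state pool 250/484 = 51.7% → the in-state pool
Overall: Pool A 1184/2309 = 51.3%, the in-state pool 1425/2485 = 57.3% → the in-state pool
The in-state pool wins overall and in every department group — no reversal.

Yes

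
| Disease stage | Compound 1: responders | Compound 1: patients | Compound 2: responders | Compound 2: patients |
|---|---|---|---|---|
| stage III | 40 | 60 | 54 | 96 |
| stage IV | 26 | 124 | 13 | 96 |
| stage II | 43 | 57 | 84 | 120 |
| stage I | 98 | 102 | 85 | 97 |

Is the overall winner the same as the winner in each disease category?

Yes

Stage III: Compound 1 40/60 = 66.7%, Compound 2 54/96 = 56.2% → Compound 1
Stage IV: Compound 1 26/124 = 21.0%, Compound 2 13/96 = 13.5% → Compound 1
Stage II: Compound 1 43/57 = 75.4%, Compound 2 84/120 = 70.0% → Compound 1
Stage I: Compound 1 98/102 = 96.1%, Compound 2 85/97 = 87.6% → Compound 1
Overall: Compound 1 207/343 = 60.3%, Compound 2 236/409 = 57.7% → Compound 1
Compound 1 wins overall and in every disease group — no reversal.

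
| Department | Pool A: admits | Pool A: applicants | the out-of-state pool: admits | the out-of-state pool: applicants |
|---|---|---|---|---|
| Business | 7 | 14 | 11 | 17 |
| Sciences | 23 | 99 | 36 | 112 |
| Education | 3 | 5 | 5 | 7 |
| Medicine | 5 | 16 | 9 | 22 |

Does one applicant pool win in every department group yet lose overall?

Business: Pool A 7/14 = 50.0%, the out-of-state pool 11/17 = 64.7% → the out-of-state pool
Sciences: Pool A 23/99 = 23.2%, the out-of-state pool 36/112 = 32.1% → the out-of-state pool
Education: Pool A 3/5 = 60.0%, the out-of-state pool 5/7 = 71.4% → the out-of-state pool
Medicine: Pool A 5/16 = 31.2%, the out-of-state pool 9/22 = 40.9% → the out-of-state pool
Overall: Pool A 38/134 = 28.4%, the out-of-state pool 61/158 = 38.6% → the out-of-state pool
The out-of-state pool wins overall and in every department group — no reversal.

No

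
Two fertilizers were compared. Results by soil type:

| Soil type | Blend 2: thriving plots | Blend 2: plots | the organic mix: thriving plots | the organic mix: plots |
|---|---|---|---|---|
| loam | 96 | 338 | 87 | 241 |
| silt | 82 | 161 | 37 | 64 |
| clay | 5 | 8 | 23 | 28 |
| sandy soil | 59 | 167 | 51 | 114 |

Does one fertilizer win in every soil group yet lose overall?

Loam: Blend 2 96/338 = 28.4%, the organic mix 87/241 = 36.1% → the organic mix
Silt: Blend 2 82/161 = 50.9%, the organic mix 37/64 = 57.8% → the organic mix
Clay: Blend 2 5/8 = 62.5%, the organic mix 23/28 = 82.1% → the organic mix
Sandy soil: Blend 2 59/167 = 35.3%, the organic mix 51/114 = 44.7% → the organic mix
Overall: Blend 2 242/674 = 35.9%, the organic mix 198/447 = 44.3% → the organic mix
The organic mix wins overall and in every soil group — no reversal.

No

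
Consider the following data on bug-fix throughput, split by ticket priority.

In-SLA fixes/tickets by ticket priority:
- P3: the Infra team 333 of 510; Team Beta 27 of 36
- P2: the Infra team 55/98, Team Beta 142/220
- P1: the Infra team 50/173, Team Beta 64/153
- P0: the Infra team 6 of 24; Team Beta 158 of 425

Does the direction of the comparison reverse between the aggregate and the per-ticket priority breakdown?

Yes

P3: the Infra team 333/510 = 65.3%, Team Beta 27/36 = 75.0% → Team Beta
P2: the Infra team 55/98 = 56.1%, Team Beta 142/220 = 64.5% → Team Beta
P1: the Infra team 50/173 = 28.9%, Team Beta 64/153 = 41.8% → Team Beta
P0: the Infra team 6/24 = 25.0%, Team Beta 158/425 = 37.2% → Team Beta
Overall: the Infra team 444/805 = 55.2%, Team Beta 391/834 = 46.9% → the Infra team
Team Beta wins each ticket group but the Infra team wins overall — the comparison reverses. Team Beta's tickets skew toward P0, which has a lower base rate.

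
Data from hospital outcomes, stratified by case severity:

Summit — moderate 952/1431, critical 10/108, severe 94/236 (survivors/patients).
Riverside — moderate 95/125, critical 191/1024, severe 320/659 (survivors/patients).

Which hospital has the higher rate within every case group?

Riverside

Moderate: Summit 952/1431 = 66.5%, Riverside 95/125 = 76.0% → Riverside
Critical: Summit 10/108 = 9.3%, Riverside 191/1024 = 18.7% → Riverside
Severe: Summit 94/236 = 39.8%, Riverside 320/659 = 48.6% → Riverside
Riverside has the higher rate in all 3 groups.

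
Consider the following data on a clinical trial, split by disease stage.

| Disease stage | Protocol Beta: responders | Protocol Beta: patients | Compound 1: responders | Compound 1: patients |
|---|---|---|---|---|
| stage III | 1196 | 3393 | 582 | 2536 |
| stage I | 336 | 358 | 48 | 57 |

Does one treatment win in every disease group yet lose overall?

Stage III: Protocol Beta 1196/3393 = 35.2%, Compound 1 582/2536 = 22.9% → Protocol Beta
Stage I: Protocol Beta 336/358 = 93.9%, Compound 1 48/57 = 84.2% → Protocol Beta
Overall: Protocol Beta 1532/3751 = 40.8%, Compound 1 630/2593 = 24.3% → Protocol Beta
Protocol Beta wins overall and in every disease group — no reversal.

No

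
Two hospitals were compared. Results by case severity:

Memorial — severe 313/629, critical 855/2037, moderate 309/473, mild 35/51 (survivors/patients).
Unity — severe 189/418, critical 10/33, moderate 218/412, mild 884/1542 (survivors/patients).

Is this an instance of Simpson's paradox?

Severe: Memorial 313/629 = 49.8%, Unity 189/418 = 45.2% → Memorial
Critical: Memorial 855/2037 = 42.0%, Unity 10/33 = 30.3% → Memorial
Moderate: Memorial 309/473 = 65.3%, Unity 218/412 = 52.9% → Memorial
Mild: Memorial 35/51 = 68.6%, Unity 884/1542 = 57.3% → Memorial
Overall: Memorial 1512/3190 = 47.4%, Unity 1301/2405 = 54.1% → Unity
Memorial wins each case group but Unity wins overall — the comparison reverses. Memorial's patients skew toward critical, which has a lower base rate.

Yes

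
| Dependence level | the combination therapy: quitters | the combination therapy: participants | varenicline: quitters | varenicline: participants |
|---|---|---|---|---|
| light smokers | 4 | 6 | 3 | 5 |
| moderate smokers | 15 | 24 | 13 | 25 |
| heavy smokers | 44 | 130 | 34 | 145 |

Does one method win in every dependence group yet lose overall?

No

Light smokers: the combination therapy 4/6 = 66.7%, varenicline 3/5 = 60.0% → the combination therapy
Moderate smokers: the combination therapy 15/24 = 62.5%, varenicline 13/25 = 52.0% → the combination therapy
Heavy smokers: the combination therapy 44/130 = 33.8%, varenicline 34/145 = 23.4% → the combination therapy
Overall: the combination therapy 63/160 = 39.4%, varenicline 50/175 = 28.6% → the combination therapy
The combination therapy wins overall and in every dependence group — no reversal.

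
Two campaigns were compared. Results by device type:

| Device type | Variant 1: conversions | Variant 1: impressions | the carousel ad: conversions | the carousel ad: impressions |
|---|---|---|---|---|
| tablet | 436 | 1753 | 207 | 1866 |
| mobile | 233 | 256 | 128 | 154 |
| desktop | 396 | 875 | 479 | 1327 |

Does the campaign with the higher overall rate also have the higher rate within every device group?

Yes

Tablet: Variant 1 436/1753 = 24.9%, the carousel ad 207/1866 = 11.1% → Variant 1
Mobile: Variant 1 233/256 = 91.0%, the carousel ad 128/154 = 83.1% → Variant 1
Desktop: Variant 1 396/875 = 45.3%, the carousel ad 479/1327 = 36.1% → Variant 1
Overall: Variant 1 1065/2884 = 36.9%, the carousel ad 814/3347 = 24.3% → Variant 1
Variant 1 wins overall and in every device group — no reversal.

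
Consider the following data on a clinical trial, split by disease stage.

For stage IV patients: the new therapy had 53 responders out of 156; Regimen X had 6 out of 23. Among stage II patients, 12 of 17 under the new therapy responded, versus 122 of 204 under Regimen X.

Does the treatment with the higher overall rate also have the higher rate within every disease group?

Stage IV: the new therapy 53/156 = 34.0%, Regimen X 6/23 = 26.1% → the new therapy
Stage II: the new therapy 12/17 = 70.6%, Regimen X 122/204 = 59.8% → the new therapy
Overall: the new therapy 65/173 = 37.6%, Regimen X 128/227 = 56.4% → Regimen X
The new therapy wins each disease group but Regimen X wins overall — the comparison reverses. The new therapy's patients skew toward stage IV, which has a lower base rate.

No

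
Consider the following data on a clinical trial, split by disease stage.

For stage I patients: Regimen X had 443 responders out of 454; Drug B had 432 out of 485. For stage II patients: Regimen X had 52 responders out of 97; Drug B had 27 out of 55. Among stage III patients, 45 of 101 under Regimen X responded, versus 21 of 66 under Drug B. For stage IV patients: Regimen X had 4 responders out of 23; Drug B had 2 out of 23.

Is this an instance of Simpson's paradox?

No

Stage I: Regimen X 443/454 = 97.6%, Drug B 432/485 = 89.1% → Regimen X
Stage II: Regimen X 52/97 = 53.6%, Drug B 27/55 = 49.1% → Regimen X
Stage III: Regimen X 45/101 = 44.6%, Drug B 21/66 = 31.8% → Regimen X
Stage IV: Regimen X 4/23 = 17.4%, Drug B 2/23 = 8.7% → Regimen X
Overall: Regimen X 544/675 = 80.6%, Drug B 482/629 = 76.6% → Regimen X
Regimen X wins overall and in every disease group — no reversal.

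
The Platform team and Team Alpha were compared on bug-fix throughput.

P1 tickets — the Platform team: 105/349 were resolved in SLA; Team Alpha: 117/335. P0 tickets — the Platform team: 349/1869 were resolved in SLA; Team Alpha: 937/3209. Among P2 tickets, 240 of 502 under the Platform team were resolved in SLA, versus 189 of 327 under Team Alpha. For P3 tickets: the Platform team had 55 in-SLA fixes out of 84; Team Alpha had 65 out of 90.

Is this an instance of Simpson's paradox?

P1: the Platform team 105/349 = 30.1%, Team Alpha 117/335 = 34.9% → Team Alpha
P0: the Platform team 349/1869 = 18.7%, Team Alpha 937/3209 = 29.2% → Team Alpha
P2: the Platform team 240/502 = 47.8%, Team Alpha 189/327 = 57.8% → Team Alpha
P3: the Platform team 55/84 = 65.5%, Team Alpha 65/90 = 72.2% → Team Alpha
Overall: the Platform team 749/2804 = 26.7%, Team Alpha 1308/3961 = 33.0% → Team Alpha
Team Alpha wins overall and in every ticket group — no reversal.

No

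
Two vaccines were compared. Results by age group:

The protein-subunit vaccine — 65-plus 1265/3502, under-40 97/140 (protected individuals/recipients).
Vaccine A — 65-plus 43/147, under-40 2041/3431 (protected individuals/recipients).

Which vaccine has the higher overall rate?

65-plus: the protein-subunit vaccine 1265/3502 = 36.1%, Vaccine A 43/147 = 29.3% → the protein-subunit vaccine
Under-40: the protein-subunit vaccine 97/140 = 69.3%, Vaccine A 2041/3431 = 59.5% → the protein-subunit vaccine
Overall: the protein-subunit vaccine 1362/3642 = 37.4%, Vaccine A 2084/3578 = 58.2% → Vaccine A
(The protein-subunit vaccine wins every age group but Vaccine A wins overall — the protein-subunit vaccine's recipients skew toward the low-rate 65-plus group.)

Vaccine A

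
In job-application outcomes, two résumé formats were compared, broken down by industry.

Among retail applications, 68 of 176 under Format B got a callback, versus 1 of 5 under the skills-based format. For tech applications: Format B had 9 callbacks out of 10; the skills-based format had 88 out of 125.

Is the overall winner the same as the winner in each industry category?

Retail: Format B 68/176 = 38.6%, the skills-based format 1/5 = 20.0% → Format B
Tech: Format B 9/10 = 90.0%, the skills-based format 88/125 = 70.4% → Format B
Overall: Format B 77/186 = 41.4%, the skills-based format 89/130 = 68.5% → the skills-based format
Format B wins each industry group but the skills-based format wins overall — the comparison reverses. Format B's applications skew toward retail, which has a lower base rate.

No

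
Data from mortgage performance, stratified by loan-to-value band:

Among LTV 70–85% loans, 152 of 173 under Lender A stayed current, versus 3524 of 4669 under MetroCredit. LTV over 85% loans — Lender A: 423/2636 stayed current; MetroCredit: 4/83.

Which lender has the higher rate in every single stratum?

Lender A

LTV 70–85%: Lender A 152/173 = 87.9%, MetroCredit 3524/4669 = 75.5% → Lender A
LTV over 85%: Lender A 423/2636 = 16.0%, MetroCredit 4/83 = 4.8% → Lender A
Lender A has the higher rate in both groups.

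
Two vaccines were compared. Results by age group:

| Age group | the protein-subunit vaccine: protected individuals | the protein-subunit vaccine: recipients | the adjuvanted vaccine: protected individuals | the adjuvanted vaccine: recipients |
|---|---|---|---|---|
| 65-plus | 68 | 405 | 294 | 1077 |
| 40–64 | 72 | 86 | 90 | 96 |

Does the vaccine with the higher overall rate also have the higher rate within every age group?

65-plus: the protein-subunit vaccine 68/405 = 16.8%, the adjuvanted vaccine 294/1077 = 27.3% → the adjuvanted vaccine
40–64: the protein-subunit vaccine 72/86 = 83.7%, the adjuvanted vaccine 90/96 = 93.8% → the adjuvanted vaccine
Overall: the protein-subunit vaccine 140/491 = 28.5%, the adjuvanted vaccine 384/1173 = 32.7% → the adjuvanted vaccine
The adjuvanted vaccine wins overall and in every age group — no reversal.

Yes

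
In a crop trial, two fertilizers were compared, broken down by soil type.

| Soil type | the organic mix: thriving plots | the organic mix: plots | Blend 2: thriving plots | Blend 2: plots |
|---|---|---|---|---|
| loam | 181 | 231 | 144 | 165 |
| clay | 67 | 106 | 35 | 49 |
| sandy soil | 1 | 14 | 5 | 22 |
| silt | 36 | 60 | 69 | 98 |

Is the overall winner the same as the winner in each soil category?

Yes

Loam: the organic mix 181/231 = 78.4%, Blend 2 144/165 = 87.3% → Blend 2
Clay: the organic mix 67/106 = 63.2%, Blend 2 35/49 = 71.4% → Blend 2
Sandy soil: the organic mix 1/14 = 7.1%, Blend 2 5/22 = 22.7% → Blend 2
Silt: the organic mix 36/60 = 60.0%, Blend 2 69/98 = 70.4% → Blend 2
Overall: the organic mix 285/411 = 69.3%, Blend 2 253/334 = 75.7% → Blend 2
Blend 2 wins overall and in every soil group — no reversal.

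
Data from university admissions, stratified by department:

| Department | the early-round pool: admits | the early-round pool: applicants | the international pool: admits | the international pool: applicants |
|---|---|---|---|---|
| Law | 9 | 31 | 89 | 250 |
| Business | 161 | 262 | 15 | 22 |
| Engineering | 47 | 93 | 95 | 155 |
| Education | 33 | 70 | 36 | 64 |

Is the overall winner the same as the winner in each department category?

No

Law: the early-round pool 9/31 = 29.0%, the international pool 89/250 = 35.6% → the international pool
Business: the early-round pool 161/262 = 61.5%, the international pool 15/22 = 68.2% → the international pool
Engineering: the early-round pool 47/93 = 50.5%, the international pool 95/155 = 61.3% → the international pool
Education: the early-round pool 33/70 = 47.1%, the international pool 36/64 = 56.2% → the international pool
Overall: the early-round pool 250/456 = 54.8%, the international pool 235/491 = 47.9% → the early-round pool
The international pool wins each department group but the early-round pool wins overall — the comparison reverses. The international pool's applicants skew toward Law, which has a lower base rate.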